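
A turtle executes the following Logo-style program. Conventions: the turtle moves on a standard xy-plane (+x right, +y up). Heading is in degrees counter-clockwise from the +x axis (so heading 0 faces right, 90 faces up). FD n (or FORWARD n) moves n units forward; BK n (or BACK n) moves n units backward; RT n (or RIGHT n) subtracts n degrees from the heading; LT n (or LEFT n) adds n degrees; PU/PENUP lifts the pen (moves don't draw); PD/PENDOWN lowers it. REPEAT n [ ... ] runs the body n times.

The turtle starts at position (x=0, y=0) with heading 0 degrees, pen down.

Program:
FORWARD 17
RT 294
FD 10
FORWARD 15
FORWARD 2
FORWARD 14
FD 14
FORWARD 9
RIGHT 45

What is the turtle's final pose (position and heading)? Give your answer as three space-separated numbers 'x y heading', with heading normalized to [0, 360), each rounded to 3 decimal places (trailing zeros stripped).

Executing turtle program step by step:
Start: pos=(0,0), heading=0, pen down
FD 17: (0,0) -> (17,0) [heading=0, draw]
RT 294: heading 0 -> 66
FD 10: (17,0) -> (21.067,9.135) [heading=66, draw]
FD 15: (21.067,9.135) -> (27.168,22.839) [heading=66, draw]
FD 2: (27.168,22.839) -> (27.982,24.666) [heading=66, draw]
FD 14: (27.982,24.666) -> (33.676,37.455) [heading=66, draw]
FD 14: (33.676,37.455) -> (39.371,50.245) [heading=66, draw]
FD 9: (39.371,50.245) -> (43.031,58.467) [heading=66, draw]
RT 45: heading 66 -> 21
Final: pos=(43.031,58.467), heading=21, 7 segment(s) drawn

Answer: 43.031 58.467 21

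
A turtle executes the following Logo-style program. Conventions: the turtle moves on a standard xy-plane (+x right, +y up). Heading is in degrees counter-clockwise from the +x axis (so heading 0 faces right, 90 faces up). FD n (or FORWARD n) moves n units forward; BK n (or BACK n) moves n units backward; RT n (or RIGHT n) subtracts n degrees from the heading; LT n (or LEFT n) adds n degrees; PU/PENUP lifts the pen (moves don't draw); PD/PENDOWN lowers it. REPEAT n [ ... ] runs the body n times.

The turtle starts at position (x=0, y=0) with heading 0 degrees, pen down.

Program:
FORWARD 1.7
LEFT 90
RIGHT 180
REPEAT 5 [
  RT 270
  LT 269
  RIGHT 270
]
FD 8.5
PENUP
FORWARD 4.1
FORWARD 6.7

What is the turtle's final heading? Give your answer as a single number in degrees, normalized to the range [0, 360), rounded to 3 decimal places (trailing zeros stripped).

Answer: 355

Derivation:
Executing turtle program step by step:
Start: pos=(0,0), heading=0, pen down
FD 1.7: (0,0) -> (1.7,0) [heading=0, draw]
LT 90: heading 0 -> 90
RT 180: heading 90 -> 270
REPEAT 5 [
  -- iteration 1/5 --
  RT 270: heading 270 -> 0
  LT 269: heading 0 -> 269
  RT 270: heading 269 -> 359
  -- iteration 2/5 --
  RT 270: heading 359 -> 89
  LT 269: heading 89 -> 358
  RT 270: heading 358 -> 88
  -- iteration 3/5 --
  RT 270: heading 88 -> 178
  LT 269: heading 178 -> 87
  RT 270: heading 87 -> 177
  -- iteration 4/5 --
  RT 270: heading 177 -> 267
  LT 269: heading 267 -> 176
  RT 270: heading 176 -> 266
  -- iteration 5/5 --
  RT 270: heading 266 -> 356
  LT 269: heading 356 -> 265
  RT 270: heading 265 -> 355
]
FD 8.5: (1.7,0) -> (10.168,-0.741) [heading=355, draw]
PU: pen up
FD 4.1: (10.168,-0.741) -> (14.252,-1.098) [heading=355, move]
FD 6.7: (14.252,-1.098) -> (20.927,-1.682) [heading=355, move]
Final: pos=(20.927,-1.682), heading=355, 2 segment(s) drawn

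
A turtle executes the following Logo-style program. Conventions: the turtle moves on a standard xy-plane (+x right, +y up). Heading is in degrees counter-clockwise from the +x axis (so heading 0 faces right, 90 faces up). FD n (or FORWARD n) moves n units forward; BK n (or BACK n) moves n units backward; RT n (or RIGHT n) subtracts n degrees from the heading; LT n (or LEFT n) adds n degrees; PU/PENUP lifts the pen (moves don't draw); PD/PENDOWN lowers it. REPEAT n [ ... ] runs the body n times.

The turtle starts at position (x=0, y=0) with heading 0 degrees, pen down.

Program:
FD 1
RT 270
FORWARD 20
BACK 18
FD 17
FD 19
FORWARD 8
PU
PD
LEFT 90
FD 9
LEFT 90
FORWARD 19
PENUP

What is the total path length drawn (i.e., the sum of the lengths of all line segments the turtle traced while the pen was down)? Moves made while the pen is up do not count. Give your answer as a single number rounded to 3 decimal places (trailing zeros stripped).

Executing turtle program step by step:
Start: pos=(0,0), heading=0, pen down
FD 1: (0,0) -> (1,0) [heading=0, draw]
RT 270: heading 0 -> 90
FD 20: (1,0) -> (1,20) [heading=90, draw]
BK 18: (1,20) -> (1,2) [heading=90, draw]
FD 17: (1,2) -> (1,19) [heading=90, draw]
FD 19: (1,19) -> (1,38) [heading=90, draw]
FD 8: (1,38) -> (1,46) [heading=90, draw]
PU: pen up
PD: pen down
LT 90: heading 90 -> 180
FD 9: (1,46) -> (-8,46) [heading=180, draw]
LT 90: heading 180 -> 270
FD 19: (-8,46) -> (-8,27) [heading=270, draw]
PU: pen up
Final: pos=(-8,27), heading=270, 8 segment(s) drawn

Segment lengths:
  seg 1: (0,0) -> (1,0), length = 1
  seg 2: (1,0) -> (1,20), length = 20
  seg 3: (1,20) -> (1,2), length = 18
  seg 4: (1,2) -> (1,19), length = 17
  seg 5: (1,19) -> (1,38), length = 19
  seg 6: (1,38) -> (1,46), length = 8
  seg 7: (1,46) -> (-8,46), length = 9
  seg 8: (-8,46) -> (-8,27), length = 19
Total = 111

Answer: 111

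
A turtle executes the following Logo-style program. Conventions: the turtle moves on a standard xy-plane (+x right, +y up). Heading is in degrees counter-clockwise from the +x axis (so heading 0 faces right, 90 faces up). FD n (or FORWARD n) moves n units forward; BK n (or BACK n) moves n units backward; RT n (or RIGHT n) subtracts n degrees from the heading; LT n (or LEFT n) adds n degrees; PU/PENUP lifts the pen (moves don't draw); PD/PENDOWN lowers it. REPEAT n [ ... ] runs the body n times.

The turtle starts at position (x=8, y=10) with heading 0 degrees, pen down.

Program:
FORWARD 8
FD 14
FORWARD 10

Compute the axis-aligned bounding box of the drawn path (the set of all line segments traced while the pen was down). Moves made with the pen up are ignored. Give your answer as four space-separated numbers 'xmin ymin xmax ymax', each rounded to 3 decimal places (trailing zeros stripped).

Answer: 8 10 40 10

Derivation:
Executing turtle program step by step:
Start: pos=(8,10), heading=0, pen down
FD 8: (8,10) -> (16,10) [heading=0, draw]
FD 14: (16,10) -> (30,10) [heading=0, draw]
FD 10: (30,10) -> (40,10) [heading=0, draw]
Final: pos=(40,10), heading=0, 3 segment(s) drawn

Segment endpoints: x in {8, 16, 30, 40}, y in {10}
xmin=8, ymin=10, xmax=40, ymax=10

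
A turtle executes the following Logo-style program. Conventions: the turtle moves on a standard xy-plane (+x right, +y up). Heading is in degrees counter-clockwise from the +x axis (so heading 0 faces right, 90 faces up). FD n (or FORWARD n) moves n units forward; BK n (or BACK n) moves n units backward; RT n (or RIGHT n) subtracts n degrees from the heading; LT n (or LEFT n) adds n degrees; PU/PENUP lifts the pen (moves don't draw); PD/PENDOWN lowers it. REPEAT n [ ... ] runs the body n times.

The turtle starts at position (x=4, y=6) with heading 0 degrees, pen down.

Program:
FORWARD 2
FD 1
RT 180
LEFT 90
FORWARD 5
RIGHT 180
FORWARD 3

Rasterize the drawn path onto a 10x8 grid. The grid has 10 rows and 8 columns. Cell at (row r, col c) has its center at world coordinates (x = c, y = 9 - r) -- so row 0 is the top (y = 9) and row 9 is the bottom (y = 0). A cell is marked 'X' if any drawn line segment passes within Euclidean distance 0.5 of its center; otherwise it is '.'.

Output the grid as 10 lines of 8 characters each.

Segment 0: (4,6) -> (6,6)
Segment 1: (6,6) -> (7,6)
Segment 2: (7,6) -> (7,1)
Segment 3: (7,1) -> (7,4)

Answer: ........
........
........
....XXXX
.......X
.......X
.......X
.......X
.......X
........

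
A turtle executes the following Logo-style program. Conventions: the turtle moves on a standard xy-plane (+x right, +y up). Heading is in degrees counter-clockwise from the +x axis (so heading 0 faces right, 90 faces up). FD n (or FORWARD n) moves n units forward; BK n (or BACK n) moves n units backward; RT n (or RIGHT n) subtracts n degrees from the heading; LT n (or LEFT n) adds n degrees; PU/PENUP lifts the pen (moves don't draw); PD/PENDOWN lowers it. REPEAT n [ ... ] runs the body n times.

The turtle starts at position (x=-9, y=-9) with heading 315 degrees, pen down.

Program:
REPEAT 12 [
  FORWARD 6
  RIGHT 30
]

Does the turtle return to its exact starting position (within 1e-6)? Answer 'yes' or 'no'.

Answer: yes

Derivation:
Executing turtle program step by step:
Start: pos=(-9,-9), heading=315, pen down
REPEAT 12 [
  -- iteration 1/12 --
  FD 6: (-9,-9) -> (-4.757,-13.243) [heading=315, draw]
  RT 30: heading 315 -> 285
  -- iteration 2/12 --
  FD 6: (-4.757,-13.243) -> (-3.204,-19.038) [heading=285, draw]
  RT 30: heading 285 -> 255
  -- iteration 3/12 --
  FD 6: (-3.204,-19.038) -> (-4.757,-24.834) [heading=255, draw]
  RT 30: heading 255 -> 225
  -- iteration 4/12 --
  FD 6: (-4.757,-24.834) -> (-9,-29.076) [heading=225, draw]
  RT 30: heading 225 -> 195
  -- iteration 5/12 --
  FD 6: (-9,-29.076) -> (-14.796,-30.629) [heading=195, draw]
  RT 30: heading 195 -> 165
  -- iteration 6/12 --
  FD 6: (-14.796,-30.629) -> (-20.591,-29.076) [heading=165, draw]
  RT 30: heading 165 -> 135
  -- iteration 7/12 --
  FD 6: (-20.591,-29.076) -> (-24.834,-24.834) [heading=135, draw]
  RT 30: heading 135 -> 105
  -- iteration 8/12 --
  FD 6: (-24.834,-24.834) -> (-26.387,-19.038) [heading=105, draw]
  RT 30: heading 105 -> 75
  -- iteration 9/12 --
  FD 6: (-26.387,-19.038) -> (-24.834,-13.243) [heading=75, draw]
  RT 30: heading 75 -> 45
  -- iteration 10/12 --
  FD 6: (-24.834,-13.243) -> (-20.591,-9) [heading=45, draw]
  RT 30: heading 45 -> 15
  -- iteration 11/12 --
  FD 6: (-20.591,-9) -> (-14.796,-7.447) [heading=15, draw]
  RT 30: heading 15 -> 345
  -- iteration 12/12 --
  FD 6: (-14.796,-7.447) -> (-9,-9) [heading=345, draw]
  RT 30: heading 345 -> 315
]
Final: pos=(-9,-9), heading=315, 12 segment(s) drawn

Start position: (-9, -9)
Final position: (-9, -9)
Distance = 0; < 1e-6 -> CLOSED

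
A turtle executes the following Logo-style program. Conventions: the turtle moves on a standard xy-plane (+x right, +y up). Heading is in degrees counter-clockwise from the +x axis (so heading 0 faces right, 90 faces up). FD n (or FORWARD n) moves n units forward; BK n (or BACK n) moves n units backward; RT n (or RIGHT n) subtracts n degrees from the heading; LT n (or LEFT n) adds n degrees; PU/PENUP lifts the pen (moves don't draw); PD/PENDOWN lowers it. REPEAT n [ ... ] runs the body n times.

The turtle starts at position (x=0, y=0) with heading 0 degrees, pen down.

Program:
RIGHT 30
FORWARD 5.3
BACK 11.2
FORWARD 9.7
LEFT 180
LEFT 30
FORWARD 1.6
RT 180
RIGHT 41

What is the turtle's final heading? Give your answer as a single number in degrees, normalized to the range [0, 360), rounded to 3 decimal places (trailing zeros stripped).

Answer: 319

Derivation:
Executing turtle program step by step:
Start: pos=(0,0), heading=0, pen down
RT 30: heading 0 -> 330
FD 5.3: (0,0) -> (4.59,-2.65) [heading=330, draw]
BK 11.2: (4.59,-2.65) -> (-5.11,2.95) [heading=330, draw]
FD 9.7: (-5.11,2.95) -> (3.291,-1.9) [heading=330, draw]
LT 180: heading 330 -> 150
LT 30: heading 150 -> 180
FD 1.6: (3.291,-1.9) -> (1.691,-1.9) [heading=180, draw]
RT 180: heading 180 -> 0
RT 41: heading 0 -> 319
Final: pos=(1.691,-1.9), heading=319, 4 segment(s) drawn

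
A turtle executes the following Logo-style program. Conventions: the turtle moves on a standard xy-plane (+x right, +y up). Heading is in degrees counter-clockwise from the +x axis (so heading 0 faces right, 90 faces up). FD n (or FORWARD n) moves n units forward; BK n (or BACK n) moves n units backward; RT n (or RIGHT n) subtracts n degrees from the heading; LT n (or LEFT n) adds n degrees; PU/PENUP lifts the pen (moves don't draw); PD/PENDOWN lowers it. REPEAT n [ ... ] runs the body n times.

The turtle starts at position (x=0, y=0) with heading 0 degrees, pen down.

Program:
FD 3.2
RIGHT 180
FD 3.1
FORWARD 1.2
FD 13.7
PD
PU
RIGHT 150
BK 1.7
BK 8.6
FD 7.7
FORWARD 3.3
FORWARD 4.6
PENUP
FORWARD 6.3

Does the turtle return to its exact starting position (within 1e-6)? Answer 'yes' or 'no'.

Answer: no

Derivation:
Executing turtle program step by step:
Start: pos=(0,0), heading=0, pen down
FD 3.2: (0,0) -> (3.2,0) [heading=0, draw]
RT 180: heading 0 -> 180
FD 3.1: (3.2,0) -> (0.1,0) [heading=180, draw]
FD 1.2: (0.1,0) -> (-1.1,0) [heading=180, draw]
FD 13.7: (-1.1,0) -> (-14.8,0) [heading=180, draw]
PD: pen down
PU: pen up
RT 150: heading 180 -> 30
BK 1.7: (-14.8,0) -> (-16.272,-0.85) [heading=30, move]
BK 8.6: (-16.272,-0.85) -> (-23.72,-5.15) [heading=30, move]
FD 7.7: (-23.72,-5.15) -> (-17.052,-1.3) [heading=30, move]
FD 3.3: (-17.052,-1.3) -> (-14.194,0.35) [heading=30, move]
FD 4.6: (-14.194,0.35) -> (-10.21,2.65) [heading=30, move]
PU: pen up
FD 6.3: (-10.21,2.65) -> (-4.754,5.8) [heading=30, move]
Final: pos=(-4.754,5.8), heading=30, 4 segment(s) drawn

Start position: (0, 0)
Final position: (-4.754, 5.8)
Distance = 7.499; >= 1e-6 -> NOT closed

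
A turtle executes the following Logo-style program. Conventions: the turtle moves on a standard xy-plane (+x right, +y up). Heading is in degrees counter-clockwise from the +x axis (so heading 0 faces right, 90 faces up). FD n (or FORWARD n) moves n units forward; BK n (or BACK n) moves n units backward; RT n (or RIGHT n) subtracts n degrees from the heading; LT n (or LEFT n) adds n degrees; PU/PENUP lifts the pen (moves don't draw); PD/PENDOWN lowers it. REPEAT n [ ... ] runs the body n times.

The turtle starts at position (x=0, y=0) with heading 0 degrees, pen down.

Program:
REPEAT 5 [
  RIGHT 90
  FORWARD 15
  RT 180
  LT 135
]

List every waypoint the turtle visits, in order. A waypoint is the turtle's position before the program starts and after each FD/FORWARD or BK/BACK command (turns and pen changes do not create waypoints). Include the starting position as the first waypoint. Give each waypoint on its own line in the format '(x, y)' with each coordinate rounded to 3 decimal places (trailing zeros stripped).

Answer: (0, 0)
(0, -15)
(-10.607, -4.393)
(4.393, -4.393)
(-6.213, -15)
(-6.213, 0)

Derivation:
Executing turtle program step by step:
Start: pos=(0,0), heading=0, pen down
REPEAT 5 [
  -- iteration 1/5 --
  RT 90: heading 0 -> 270
  FD 15: (0,0) -> (0,-15) [heading=270, draw]
  RT 180: heading 270 -> 90
  LT 135: heading 90 -> 225
  -- iteration 2/5 --
  RT 90: heading 225 -> 135
  FD 15: (0,-15) -> (-10.607,-4.393) [heading=135, draw]
  RT 180: heading 135 -> 315
  LT 135: heading 315 -> 90
  -- iteration 3/5 --
  RT 90: heading 90 -> 0
  FD 15: (-10.607,-4.393) -> (4.393,-4.393) [heading=0, draw]
  RT 180: heading 0 -> 180
  LT 135: heading 180 -> 315
  -- iteration 4/5 --
  RT 90: heading 315 -> 225
  FD 15: (4.393,-4.393) -> (-6.213,-15) [heading=225, draw]
  RT 180: heading 225 -> 45
  LT 135: heading 45 -> 180
  -- iteration 5/5 --
  RT 90: heading 180 -> 90
  FD 15: (-6.213,-15) -> (-6.213,0) [heading=90, draw]
  RT 180: heading 90 -> 270
  LT 135: heading 270 -> 45
]
Final: pos=(-6.213,0), heading=45, 5 segment(s) drawn
Waypoints (6 total):
(0, 0)
(0, -15)
(-10.607, -4.393)
(4.393, -4.393)
(-6.213, -15)
(-6.213, 0)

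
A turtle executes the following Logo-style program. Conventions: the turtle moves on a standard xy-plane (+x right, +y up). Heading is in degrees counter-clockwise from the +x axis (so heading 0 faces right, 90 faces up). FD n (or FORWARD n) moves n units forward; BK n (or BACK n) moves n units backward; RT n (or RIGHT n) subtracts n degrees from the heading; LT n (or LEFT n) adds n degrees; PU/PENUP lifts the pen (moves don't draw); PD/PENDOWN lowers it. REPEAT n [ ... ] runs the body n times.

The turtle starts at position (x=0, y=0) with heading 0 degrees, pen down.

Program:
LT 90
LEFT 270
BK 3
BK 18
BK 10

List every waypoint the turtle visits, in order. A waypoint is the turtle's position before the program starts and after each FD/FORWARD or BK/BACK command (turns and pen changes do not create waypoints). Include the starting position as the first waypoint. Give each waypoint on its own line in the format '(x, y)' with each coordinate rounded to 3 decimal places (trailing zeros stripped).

Answer: (0, 0)
(-3, 0)
(-21, 0)
(-31, 0)

Derivation:
Executing turtle program step by step:
Start: pos=(0,0), heading=0, pen down
LT 90: heading 0 -> 90
LT 270: heading 90 -> 0
BK 3: (0,0) -> (-3,0) [heading=0, draw]
BK 18: (-3,0) -> (-21,0) [heading=0, draw]
BK 10: (-21,0) -> (-31,0) [heading=0, draw]
Final: pos=(-31,0), heading=0, 3 segment(s) drawn
Waypoints (4 total):
(0, 0)
(-3, 0)
(-21, 0)
(-31, 0)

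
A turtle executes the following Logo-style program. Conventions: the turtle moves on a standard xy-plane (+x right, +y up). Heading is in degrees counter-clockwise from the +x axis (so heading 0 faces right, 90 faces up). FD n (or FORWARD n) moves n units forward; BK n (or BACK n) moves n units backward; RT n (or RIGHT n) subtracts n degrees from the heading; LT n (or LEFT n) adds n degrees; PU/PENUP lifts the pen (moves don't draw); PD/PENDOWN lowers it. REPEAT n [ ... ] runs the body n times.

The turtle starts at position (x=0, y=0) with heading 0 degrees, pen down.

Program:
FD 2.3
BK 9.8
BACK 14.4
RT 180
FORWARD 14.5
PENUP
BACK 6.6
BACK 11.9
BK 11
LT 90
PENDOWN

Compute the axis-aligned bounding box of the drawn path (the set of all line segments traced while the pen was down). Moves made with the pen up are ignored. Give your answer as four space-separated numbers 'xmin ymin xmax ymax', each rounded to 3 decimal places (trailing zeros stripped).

Answer: -36.4 0 2.3 0

Derivation:
Executing turtle program step by step:
Start: pos=(0,0), heading=0, pen down
FD 2.3: (0,0) -> (2.3,0) [heading=0, draw]
BK 9.8: (2.3,0) -> (-7.5,0) [heading=0, draw]
BK 14.4: (-7.5,0) -> (-21.9,0) [heading=0, draw]
RT 180: heading 0 -> 180
FD 14.5: (-21.9,0) -> (-36.4,0) [heading=180, draw]
PU: pen up
BK 6.6: (-36.4,0) -> (-29.8,0) [heading=180, move]
BK 11.9: (-29.8,0) -> (-17.9,0) [heading=180, move]
BK 11: (-17.9,0) -> (-6.9,0) [heading=180, move]
LT 90: heading 180 -> 270
PD: pen down
Final: pos=(-6.9,0), heading=270, 4 segment(s) drawn

Segment endpoints: x in {-36.4, -21.9, -7.5, 0, 2.3}, y in {0, 0}
xmin=-36.4, ymin=0, xmax=2.3, ymax=0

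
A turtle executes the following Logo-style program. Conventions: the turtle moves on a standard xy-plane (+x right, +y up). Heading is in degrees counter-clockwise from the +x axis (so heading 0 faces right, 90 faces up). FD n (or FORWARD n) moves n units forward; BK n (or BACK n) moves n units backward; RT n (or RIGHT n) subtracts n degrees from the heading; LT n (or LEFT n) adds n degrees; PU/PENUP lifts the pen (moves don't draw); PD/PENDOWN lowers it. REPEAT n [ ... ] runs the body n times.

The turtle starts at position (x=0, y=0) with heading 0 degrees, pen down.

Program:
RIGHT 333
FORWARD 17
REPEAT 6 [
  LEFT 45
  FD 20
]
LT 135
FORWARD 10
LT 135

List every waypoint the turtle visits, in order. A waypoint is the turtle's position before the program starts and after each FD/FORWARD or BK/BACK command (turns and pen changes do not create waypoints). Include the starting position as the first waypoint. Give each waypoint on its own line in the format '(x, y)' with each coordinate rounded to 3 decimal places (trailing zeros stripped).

Answer: (0, 0)
(15.147, 7.718)
(21.327, 26.739)
(12.248, 44.559)
(-6.773, 50.739)
(-24.594, 41.66)
(-30.774, 22.638)
(-21.694, 4.818)
(-18.604, 14.329)

Derivation:
Executing turtle program step by step:
Start: pos=(0,0), heading=0, pen down
RT 333: heading 0 -> 27
FD 17: (0,0) -> (15.147,7.718) [heading=27, draw]
REPEAT 6 [
  -- iteration 1/6 --
  LT 45: heading 27 -> 72
  FD 20: (15.147,7.718) -> (21.327,26.739) [heading=72, draw]
  -- iteration 2/6 --
  LT 45: heading 72 -> 117
  FD 20: (21.327,26.739) -> (12.248,44.559) [heading=117, draw]
  -- iteration 3/6 --
  LT 45: heading 117 -> 162
  FD 20: (12.248,44.559) -> (-6.773,50.739) [heading=162, draw]
  -- iteration 4/6 --
  LT 45: heading 162 -> 207
  FD 20: (-6.773,50.739) -> (-24.594,41.66) [heading=207, draw]
  -- iteration 5/6 --
  LT 45: heading 207 -> 252
  FD 20: (-24.594,41.66) -> (-30.774,22.638) [heading=252, draw]
  -- iteration 6/6 --
  LT 45: heading 252 -> 297
  FD 20: (-30.774,22.638) -> (-21.694,4.818) [heading=297, draw]
]
LT 135: heading 297 -> 72
FD 10: (-21.694,4.818) -> (-18.604,14.329) [heading=72, draw]
LT 135: heading 72 -> 207
Final: pos=(-18.604,14.329), heading=207, 8 segment(s) drawn
Waypoints (9 total):
(0, 0)
(15.147, 7.718)
(21.327, 26.739)
(12.248, 44.559)
(-6.773, 50.739)
(-24.594, 41.66)
(-30.774, 22.638)
(-21.694, 4.818)
(-18.604, 14.329)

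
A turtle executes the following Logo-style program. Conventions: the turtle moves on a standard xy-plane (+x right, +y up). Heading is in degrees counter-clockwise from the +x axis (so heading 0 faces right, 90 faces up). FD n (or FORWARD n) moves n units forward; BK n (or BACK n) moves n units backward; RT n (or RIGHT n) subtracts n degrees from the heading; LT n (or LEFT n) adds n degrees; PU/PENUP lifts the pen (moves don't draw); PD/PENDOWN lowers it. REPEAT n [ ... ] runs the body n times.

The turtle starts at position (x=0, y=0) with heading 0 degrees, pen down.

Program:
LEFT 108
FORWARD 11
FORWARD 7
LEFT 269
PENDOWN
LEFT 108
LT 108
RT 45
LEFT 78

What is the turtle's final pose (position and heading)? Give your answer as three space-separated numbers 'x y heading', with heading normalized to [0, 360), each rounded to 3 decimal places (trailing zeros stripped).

Answer: -5.562 17.119 266

Derivation:
Executing turtle program step by step:
Start: pos=(0,0), heading=0, pen down
LT 108: heading 0 -> 108
FD 11: (0,0) -> (-3.399,10.462) [heading=108, draw]
FD 7: (-3.399,10.462) -> (-5.562,17.119) [heading=108, draw]
LT 269: heading 108 -> 17
PD: pen down
LT 108: heading 17 -> 125
LT 108: heading 125 -> 233
RT 45: heading 233 -> 188
LT 78: heading 188 -> 266
Final: pos=(-5.562,17.119), heading=266, 2 segment(s) drawn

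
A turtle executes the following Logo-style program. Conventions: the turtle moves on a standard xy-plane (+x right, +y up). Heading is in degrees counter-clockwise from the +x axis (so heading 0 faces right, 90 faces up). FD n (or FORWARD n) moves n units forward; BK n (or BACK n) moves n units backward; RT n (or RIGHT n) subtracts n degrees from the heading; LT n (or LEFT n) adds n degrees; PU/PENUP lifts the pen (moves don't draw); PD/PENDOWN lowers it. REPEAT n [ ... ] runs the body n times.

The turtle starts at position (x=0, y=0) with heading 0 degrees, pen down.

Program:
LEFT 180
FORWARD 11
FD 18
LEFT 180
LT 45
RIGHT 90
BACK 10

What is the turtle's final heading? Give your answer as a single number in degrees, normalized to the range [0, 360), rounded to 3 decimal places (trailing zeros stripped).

Executing turtle program step by step:
Start: pos=(0,0), heading=0, pen down
LT 180: heading 0 -> 180
FD 11: (0,0) -> (-11,0) [heading=180, draw]
FD 18: (-11,0) -> (-29,0) [heading=180, draw]
LT 180: heading 180 -> 0
LT 45: heading 0 -> 45
RT 90: heading 45 -> 315
BK 10: (-29,0) -> (-36.071,7.071) [heading=315, draw]
Final: pos=(-36.071,7.071), heading=315, 3 segment(s) drawn

Answer: 315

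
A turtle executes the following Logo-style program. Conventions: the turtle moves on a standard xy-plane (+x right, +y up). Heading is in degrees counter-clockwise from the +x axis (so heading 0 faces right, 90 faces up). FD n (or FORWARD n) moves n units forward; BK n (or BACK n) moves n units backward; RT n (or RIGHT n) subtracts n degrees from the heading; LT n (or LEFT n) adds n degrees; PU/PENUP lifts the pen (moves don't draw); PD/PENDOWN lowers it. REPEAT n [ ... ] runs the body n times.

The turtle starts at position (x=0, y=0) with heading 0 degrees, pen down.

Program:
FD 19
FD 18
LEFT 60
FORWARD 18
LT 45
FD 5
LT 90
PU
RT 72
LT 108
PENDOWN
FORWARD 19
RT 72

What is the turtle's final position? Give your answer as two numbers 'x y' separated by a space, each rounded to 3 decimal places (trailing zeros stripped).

Executing turtle program step by step:
Start: pos=(0,0), heading=0, pen down
FD 19: (0,0) -> (19,0) [heading=0, draw]
FD 18: (19,0) -> (37,0) [heading=0, draw]
LT 60: heading 0 -> 60
FD 18: (37,0) -> (46,15.588) [heading=60, draw]
LT 45: heading 60 -> 105
FD 5: (46,15.588) -> (44.706,20.418) [heading=105, draw]
LT 90: heading 105 -> 195
PU: pen up
RT 72: heading 195 -> 123
LT 108: heading 123 -> 231
PD: pen down
FD 19: (44.706,20.418) -> (32.749,5.652) [heading=231, draw]
RT 72: heading 231 -> 159
Final: pos=(32.749,5.652), heading=159, 5 segment(s) drawn

Answer: 32.749 5.652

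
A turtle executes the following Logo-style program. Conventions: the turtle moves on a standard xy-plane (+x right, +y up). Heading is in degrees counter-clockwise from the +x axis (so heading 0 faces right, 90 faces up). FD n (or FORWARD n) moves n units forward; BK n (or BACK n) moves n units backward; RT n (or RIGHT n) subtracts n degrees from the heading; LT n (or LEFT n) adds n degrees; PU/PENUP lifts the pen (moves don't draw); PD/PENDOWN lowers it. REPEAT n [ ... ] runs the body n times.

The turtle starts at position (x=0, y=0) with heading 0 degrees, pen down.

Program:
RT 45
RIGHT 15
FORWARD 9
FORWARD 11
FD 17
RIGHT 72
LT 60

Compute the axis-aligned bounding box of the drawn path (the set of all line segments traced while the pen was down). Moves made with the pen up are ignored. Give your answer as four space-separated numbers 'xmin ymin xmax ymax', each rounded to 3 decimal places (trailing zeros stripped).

Answer: 0 -32.043 18.5 0

Derivation:
Executing turtle program step by step:
Start: pos=(0,0), heading=0, pen down
RT 45: heading 0 -> 315
RT 15: heading 315 -> 300
FD 9: (0,0) -> (4.5,-7.794) [heading=300, draw]
FD 11: (4.5,-7.794) -> (10,-17.321) [heading=300, draw]
FD 17: (10,-17.321) -> (18.5,-32.043) [heading=300, draw]
RT 72: heading 300 -> 228
LT 60: heading 228 -> 288
Final: pos=(18.5,-32.043), heading=288, 3 segment(s) drawn

Segment endpoints: x in {0, 4.5, 10, 18.5}, y in {-32.043, -17.321, -7.794, 0}
xmin=0, ymin=-32.043, xmax=18.5, ymax=0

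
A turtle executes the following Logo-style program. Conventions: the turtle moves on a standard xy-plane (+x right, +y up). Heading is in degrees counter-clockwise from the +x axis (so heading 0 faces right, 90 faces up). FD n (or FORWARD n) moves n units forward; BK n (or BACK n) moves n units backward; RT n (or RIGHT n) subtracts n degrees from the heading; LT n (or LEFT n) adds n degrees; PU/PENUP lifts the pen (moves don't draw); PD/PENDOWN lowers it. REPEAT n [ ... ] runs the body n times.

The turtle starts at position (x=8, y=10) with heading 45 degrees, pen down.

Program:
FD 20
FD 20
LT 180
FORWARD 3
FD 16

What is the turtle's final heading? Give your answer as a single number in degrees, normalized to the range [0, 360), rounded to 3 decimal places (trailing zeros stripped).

Answer: 225

Derivation:
Executing turtle program step by step:
Start: pos=(8,10), heading=45, pen down
FD 20: (8,10) -> (22.142,24.142) [heading=45, draw]
FD 20: (22.142,24.142) -> (36.284,38.284) [heading=45, draw]
LT 180: heading 45 -> 225
FD 3: (36.284,38.284) -> (34.163,36.163) [heading=225, draw]
FD 16: (34.163,36.163) -> (22.849,24.849) [heading=225, draw]
Final: pos=(22.849,24.849), heading=225, 4 segment(s) drawn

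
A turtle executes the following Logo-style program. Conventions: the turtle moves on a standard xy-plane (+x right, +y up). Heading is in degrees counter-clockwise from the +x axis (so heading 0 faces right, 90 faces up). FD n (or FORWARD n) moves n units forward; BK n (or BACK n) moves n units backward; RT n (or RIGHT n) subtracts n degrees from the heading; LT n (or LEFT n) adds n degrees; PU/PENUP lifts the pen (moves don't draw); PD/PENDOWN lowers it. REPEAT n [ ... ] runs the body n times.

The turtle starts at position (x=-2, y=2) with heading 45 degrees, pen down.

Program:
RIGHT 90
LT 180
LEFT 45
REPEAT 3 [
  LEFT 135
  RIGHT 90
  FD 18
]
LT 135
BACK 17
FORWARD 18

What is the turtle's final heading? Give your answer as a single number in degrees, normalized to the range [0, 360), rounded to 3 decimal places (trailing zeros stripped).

Answer: 90

Derivation:
Executing turtle program step by step:
Start: pos=(-2,2), heading=45, pen down
RT 90: heading 45 -> 315
LT 180: heading 315 -> 135
LT 45: heading 135 -> 180
REPEAT 3 [
  -- iteration 1/3 --
  LT 135: heading 180 -> 315
  RT 90: heading 315 -> 225
  FD 18: (-2,2) -> (-14.728,-10.728) [heading=225, draw]
  -- iteration 2/3 --
  LT 135: heading 225 -> 0
  RT 90: heading 0 -> 270
  FD 18: (-14.728,-10.728) -> (-14.728,-28.728) [heading=270, draw]
  -- iteration 3/3 --
  LT 135: heading 270 -> 45
  RT 90: heading 45 -> 315
  FD 18: (-14.728,-28.728) -> (-2,-41.456) [heading=315, draw]
]
LT 135: heading 315 -> 90
BK 17: (-2,-41.456) -> (-2,-58.456) [heading=90, draw]
FD 18: (-2,-58.456) -> (-2,-40.456) [heading=90, draw]
Final: pos=(-2,-40.456), heading=90, 5 segment(s) drawn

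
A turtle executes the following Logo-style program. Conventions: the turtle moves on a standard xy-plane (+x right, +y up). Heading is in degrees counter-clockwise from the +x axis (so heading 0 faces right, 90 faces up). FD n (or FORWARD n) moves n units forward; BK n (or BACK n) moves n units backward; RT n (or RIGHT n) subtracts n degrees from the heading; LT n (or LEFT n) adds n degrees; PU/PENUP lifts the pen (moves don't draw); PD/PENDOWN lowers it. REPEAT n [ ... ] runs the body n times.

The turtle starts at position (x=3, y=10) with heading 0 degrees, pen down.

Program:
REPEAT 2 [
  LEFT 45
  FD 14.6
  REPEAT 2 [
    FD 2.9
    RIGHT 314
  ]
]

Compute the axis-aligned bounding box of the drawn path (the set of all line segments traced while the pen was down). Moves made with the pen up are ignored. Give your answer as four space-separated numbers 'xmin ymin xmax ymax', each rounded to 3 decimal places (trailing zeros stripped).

Answer: -4.106 10 15.374 25.274

Derivation:
Executing turtle program step by step:
Start: pos=(3,10), heading=0, pen down
REPEAT 2 [
  -- iteration 1/2 --
  LT 45: heading 0 -> 45
  FD 14.6: (3,10) -> (13.324,20.324) [heading=45, draw]
  REPEAT 2 [
    -- iteration 1/2 --
    FD 2.9: (13.324,20.324) -> (15.374,22.374) [heading=45, draw]
    RT 314: heading 45 -> 91
    -- iteration 2/2 --
    FD 2.9: (15.374,22.374) -> (15.324,25.274) [heading=91, draw]
    RT 314: heading 91 -> 137
  ]
  -- iteration 2/2 --
  LT 45: heading 137 -> 182
  FD 14.6: (15.324,25.274) -> (0.733,24.764) [heading=182, draw]
  REPEAT 2 [
    -- iteration 1/2 --
    FD 2.9: (0.733,24.764) -> (-2.166,24.663) [heading=182, draw]
    RT 314: heading 182 -> 228
    -- iteration 2/2 --
    FD 2.9: (-2.166,24.663) -> (-4.106,22.508) [heading=228, draw]
    RT 314: heading 228 -> 274
  ]
]
Final: pos=(-4.106,22.508), heading=274, 6 segment(s) drawn

Segment endpoints: x in {-4.106, -2.166, 0.733, 3, 13.324, 15.324, 15.374}, y in {10, 20.324, 22.374, 22.508, 24.663, 24.764, 25.274}
xmin=-4.106, ymin=10, xmax=15.374, ymax=25.274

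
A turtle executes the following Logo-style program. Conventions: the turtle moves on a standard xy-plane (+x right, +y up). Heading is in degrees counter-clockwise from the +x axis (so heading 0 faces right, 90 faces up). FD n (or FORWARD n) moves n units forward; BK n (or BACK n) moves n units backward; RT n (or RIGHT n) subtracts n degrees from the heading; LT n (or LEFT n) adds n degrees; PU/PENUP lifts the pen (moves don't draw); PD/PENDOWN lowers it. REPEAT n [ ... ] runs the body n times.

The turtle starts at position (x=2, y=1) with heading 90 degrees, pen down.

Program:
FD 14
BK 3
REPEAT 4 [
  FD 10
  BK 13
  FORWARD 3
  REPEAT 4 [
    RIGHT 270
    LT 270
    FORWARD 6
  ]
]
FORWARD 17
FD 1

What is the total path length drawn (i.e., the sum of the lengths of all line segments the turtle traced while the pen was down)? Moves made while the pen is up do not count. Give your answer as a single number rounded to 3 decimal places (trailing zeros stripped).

Executing turtle program step by step:
Start: pos=(2,1), heading=90, pen down
FD 14: (2,1) -> (2,15) [heading=90, draw]
BK 3: (2,15) -> (2,12) [heading=90, draw]
REPEAT 4 [
  -- iteration 1/4 --
  FD 10: (2,12) -> (2,22) [heading=90, draw]
  BK 13: (2,22) -> (2,9) [heading=90, draw]
  FD 3: (2,9) -> (2,12) [heading=90, draw]
  REPEAT 4 [
    -- iteration 1/4 --
    RT 270: heading 90 -> 180
    LT 270: heading 180 -> 90
    FD 6: (2,12) -> (2,18) [heading=90, draw]
    -- iteration 2/4 --
    RT 270: heading 90 -> 180
    LT 270: heading 180 -> 90
    FD 6: (2,18) -> (2,24) [heading=90, draw]
    -- iteration 3/4 --
    RT 270: heading 90 -> 180
    LT 270: heading 180 -> 90
    FD 6: (2,24) -> (2,30) [heading=90, draw]
    -- iteration 4/4 --
    RT 270: heading 90 -> 180
    LT 270: heading 180 -> 90
    FD 6: (2,30) -> (2,36) [heading=90, draw]
  ]
  -- iteration 2/4 --
  FD 10: (2,36) -> (2,46) [heading=90, draw]
  BK 13: (2,46) -> (2,33) [heading=90, draw]
  FD 3: (2,33) -> (2,36) [heading=90, draw]
  REPEAT 4 [
    -- iteration 1/4 --
    RT 270: heading 90 -> 180
    LT 270: heading 180 -> 90
    FD 6: (2,36) -> (2,42) [heading=90, draw]
    -- iteration 2/4 --
    RT 270: heading 90 -> 180
    LT 270: heading 180 -> 90
    FD 6: (2,42) -> (2,48) [heading=90, draw]
    -- iteration 3/4 --
    RT 270: heading 90 -> 180
    LT 270: heading 180 -> 90
    FD 6: (2,48) -> (2,54) [heading=90, draw]
    -- iteration 4/4 --
    RT 270: heading 90 -> 180
    LT 270: heading 180 -> 90
    FD 6: (2,54) -> (2,60) [heading=90, draw]
  ]
  -- iteration 3/4 --
  FD 10: (2,60) -> (2,70) [heading=90, draw]
  BK 13: (2,70) -> (2,57) [heading=90, draw]
  FD 3: (2,57) -> (2,60) [heading=90, draw]
  REPEAT 4 [
    -- iteration 1/4 --
    RT 270: heading 90 -> 180
    LT 270: heading 180 -> 90
    FD 6: (2,60) -> (2,66) [heading=90, draw]
    -- iteration 2/4 --
    RT 270: heading 90 -> 180
    LT 270: heading 180 -> 90
    FD 6: (2,66) -> (2,72) [heading=90, draw]
    -- iteration 3/4 --
    RT 270: heading 90 -> 180
    LT 270: heading 180 -> 90
    FD 6: (2,72) -> (2,78) [heading=90, draw]
    -- iteration 4/4 --
    RT 270: heading 90 -> 180
    LT 270: heading 180 -> 90
    FD 6: (2,78) -> (2,84) [heading=90, draw]
  ]
  -- iteration 4/4 --
  FD 10: (2,84) -> (2,94) [heading=90, draw]
  BK 13: (2,94) -> (2,81) [heading=90, draw]
  FD 3: (2,81) -> (2,84) [heading=90, draw]
  REPEAT 4 [
    -- iteration 1/4 --
    RT 270: heading 90 -> 180
    LT 270: heading 180 -> 90
    FD 6: (2,84) -> (2,90) [heading=90, draw]
    -- iteration 2/4 --
    RT 270: heading 90 -> 180
    LT 270: heading 180 -> 90
    FD 6: (2,90) -> (2,96) [heading=90, draw]
    -- iteration 3/4 --
    RT 270: heading 90 -> 180
    LT 270: heading 180 -> 90
    FD 6: (2,96) -> (2,102) [heading=90, draw]
    -- iteration 4/4 --
    RT 270: heading 90 -> 180
    LT 270: heading 180 -> 90
    FD 6: (2,102) -> (2,108) [heading=90, draw]
  ]
]
FD 17: (2,108) -> (2,125) [heading=90, draw]
FD 1: (2,125) -> (2,126) [heading=90, draw]
Final: pos=(2,126), heading=90, 32 segment(s) drawn

Segment lengths:
  seg 1: (2,1) -> (2,15), length = 14
  seg 2: (2,15) -> (2,12), length = 3
  seg 3: (2,12) -> (2,22), length = 10
  seg 4: (2,22) -> (2,9), length = 13
  seg 5: (2,9) -> (2,12), length = 3
  seg 6: (2,12) -> (2,18), length = 6
  seg 7: (2,18) -> (2,24), length = 6
  seg 8: (2,24) -> (2,30), length = 6
  seg 9: (2,30) -> (2,36), length = 6
  seg 10: (2,36) -> (2,46), length = 10
  seg 11: (2,46) -> (2,33), length = 13
  seg 12: (2,33) -> (2,36), length = 3
  seg 13: (2,36) -> (2,42), length = 6
  seg 14: (2,42) -> (2,48), length = 6
  seg 15: (2,48) -> (2,54), length = 6
  seg 16: (2,54) -> (2,60), length = 6
  seg 17: (2,60) -> (2,70), length = 10
  seg 18: (2,70) -> (2,57), length = 13
  seg 19: (2,57) -> (2,60), length = 3
  seg 20: (2,60) -> (2,66), length = 6
  seg 21: (2,66) -> (2,72), length = 6
  seg 22: (2,72) -> (2,78), length = 6
  seg 23: (2,78) -> (2,84), length = 6
  seg 24: (2,84) -> (2,94), length = 10
  seg 25: (2,94) -> (2,81), length = 13
  seg 26: (2,81) -> (2,84), length = 3
  seg 27: (2,84) -> (2,90), length = 6
  seg 28: (2,90) -> (2,96), length = 6
  seg 29: (2,96) -> (2,102), length = 6
  seg 30: (2,102) -> (2,108), length = 6
  seg 31: (2,108) -> (2,125), length = 17
  seg 32: (2,125) -> (2,126), length = 1
Total = 235

Answer: 235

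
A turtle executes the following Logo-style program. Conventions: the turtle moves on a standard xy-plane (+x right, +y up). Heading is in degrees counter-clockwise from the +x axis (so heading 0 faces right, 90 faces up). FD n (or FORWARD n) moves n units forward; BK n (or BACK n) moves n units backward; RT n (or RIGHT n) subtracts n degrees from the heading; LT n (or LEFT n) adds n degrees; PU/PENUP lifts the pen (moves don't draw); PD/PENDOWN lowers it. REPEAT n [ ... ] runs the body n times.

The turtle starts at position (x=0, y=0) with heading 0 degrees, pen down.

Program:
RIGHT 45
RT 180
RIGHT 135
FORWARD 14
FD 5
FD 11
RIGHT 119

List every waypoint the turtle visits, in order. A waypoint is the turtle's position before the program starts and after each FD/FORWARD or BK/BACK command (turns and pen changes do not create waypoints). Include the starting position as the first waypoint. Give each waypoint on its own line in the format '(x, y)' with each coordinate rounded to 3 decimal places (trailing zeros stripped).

Answer: (0, 0)
(14, 0)
(19, 0)
(30, 0)

Derivation:
Executing turtle program step by step:
Start: pos=(0,0), heading=0, pen down
RT 45: heading 0 -> 315
RT 180: heading 315 -> 135
RT 135: heading 135 -> 0
FD 14: (0,0) -> (14,0) [heading=0, draw]
FD 5: (14,0) -> (19,0) [heading=0, draw]
FD 11: (19,0) -> (30,0) [heading=0, draw]
RT 119: heading 0 -> 241
Final: pos=(30,0), heading=241, 3 segment(s) drawn
Waypoints (4 total):
(0, 0)
(14, 0)
(19, 0)
(30, 0)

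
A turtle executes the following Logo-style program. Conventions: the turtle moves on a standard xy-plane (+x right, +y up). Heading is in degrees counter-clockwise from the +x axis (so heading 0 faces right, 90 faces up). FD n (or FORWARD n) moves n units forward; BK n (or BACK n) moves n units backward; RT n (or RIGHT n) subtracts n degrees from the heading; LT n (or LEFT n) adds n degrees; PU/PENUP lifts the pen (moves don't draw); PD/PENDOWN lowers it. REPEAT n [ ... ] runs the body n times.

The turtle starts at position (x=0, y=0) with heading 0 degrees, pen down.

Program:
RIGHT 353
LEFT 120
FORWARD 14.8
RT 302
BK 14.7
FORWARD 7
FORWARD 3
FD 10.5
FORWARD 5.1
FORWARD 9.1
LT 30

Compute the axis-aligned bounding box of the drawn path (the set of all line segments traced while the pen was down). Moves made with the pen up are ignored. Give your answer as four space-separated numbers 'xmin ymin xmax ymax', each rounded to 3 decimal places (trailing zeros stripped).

Executing turtle program step by step:
Start: pos=(0,0), heading=0, pen down
RT 353: heading 0 -> 7
LT 120: heading 7 -> 127
FD 14.8: (0,0) -> (-8.907,11.82) [heading=127, draw]
RT 302: heading 127 -> 185
BK 14.7: (-8.907,11.82) -> (5.737,13.101) [heading=185, draw]
FD 7: (5.737,13.101) -> (-1.236,12.491) [heading=185, draw]
FD 3: (-1.236,12.491) -> (-4.225,12.229) [heading=185, draw]
FD 10.5: (-4.225,12.229) -> (-14.685,11.314) [heading=185, draw]
FD 5.1: (-14.685,11.314) -> (-19.765,10.87) [heading=185, draw]
FD 9.1: (-19.765,10.87) -> (-28.831,10.077) [heading=185, draw]
LT 30: heading 185 -> 215
Final: pos=(-28.831,10.077), heading=215, 7 segment(s) drawn

Segment endpoints: x in {-28.831, -19.765, -14.685, -8.907, -4.225, -1.236, 0, 5.737}, y in {0, 10.077, 10.87, 11.314, 11.82, 12.229, 12.491, 13.101}
xmin=-28.831, ymin=0, xmax=5.737, ymax=13.101

Answer: -28.831 0 5.737 13.101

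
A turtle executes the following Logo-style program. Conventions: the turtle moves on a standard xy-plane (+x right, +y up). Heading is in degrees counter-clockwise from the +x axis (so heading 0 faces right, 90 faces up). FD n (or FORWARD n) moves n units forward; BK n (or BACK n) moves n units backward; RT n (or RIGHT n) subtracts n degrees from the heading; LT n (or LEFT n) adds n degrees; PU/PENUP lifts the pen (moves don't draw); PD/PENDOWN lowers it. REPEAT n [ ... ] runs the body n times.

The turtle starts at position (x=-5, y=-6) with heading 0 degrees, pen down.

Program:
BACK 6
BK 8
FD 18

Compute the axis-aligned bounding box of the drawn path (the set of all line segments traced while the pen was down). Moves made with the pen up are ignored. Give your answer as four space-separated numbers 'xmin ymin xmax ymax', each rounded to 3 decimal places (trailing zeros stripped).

Answer: -19 -6 -1 -6

Derivation:
Executing turtle program step by step:
Start: pos=(-5,-6), heading=0, pen down
BK 6: (-5,-6) -> (-11,-6) [heading=0, draw]
BK 8: (-11,-6) -> (-19,-6) [heading=0, draw]
FD 18: (-19,-6) -> (-1,-6) [heading=0, draw]
Final: pos=(-1,-6), heading=0, 3 segment(s) drawn

Segment endpoints: x in {-19, -11, -5, -1}, y in {-6}
xmin=-19, ymin=-6, xmax=-1, ymax=-6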